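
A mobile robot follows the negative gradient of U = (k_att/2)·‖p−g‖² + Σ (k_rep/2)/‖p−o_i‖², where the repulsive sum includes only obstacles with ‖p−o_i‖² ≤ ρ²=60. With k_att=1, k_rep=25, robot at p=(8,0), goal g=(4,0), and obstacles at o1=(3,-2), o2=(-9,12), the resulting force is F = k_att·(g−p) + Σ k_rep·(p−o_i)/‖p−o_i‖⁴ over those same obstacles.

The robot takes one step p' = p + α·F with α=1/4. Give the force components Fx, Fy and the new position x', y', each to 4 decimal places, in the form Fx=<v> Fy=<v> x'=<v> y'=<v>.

F_att = 1·(g−p) = 1·(-4,0) = (-4.0000,0.0000)
o1: d²=29 ≤ ρ²=60; F_rep = 25·(5,2)/29² = (0.1486,0.0595)
o2: d²=433 > ρ²=60 → inactive
F = F_att + ΣF_rep = (-3.8514,0.0595)
p' = p + 1/4·F = (7.0372,0.0149)

Fx=-3.8514 Fy=0.0595 x'=7.0372 y'=0.0149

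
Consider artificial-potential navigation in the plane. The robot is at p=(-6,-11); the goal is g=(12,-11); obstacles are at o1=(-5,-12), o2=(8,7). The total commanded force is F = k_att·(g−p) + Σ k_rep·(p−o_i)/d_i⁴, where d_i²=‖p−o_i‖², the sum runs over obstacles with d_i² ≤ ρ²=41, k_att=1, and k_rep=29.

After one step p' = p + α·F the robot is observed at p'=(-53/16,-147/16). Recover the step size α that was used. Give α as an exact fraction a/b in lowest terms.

F_att = 1·(g−p) = 1·(18,0) = (18.0000,0.0000)
o1: d²=2 ≤ ρ²=41; F_rep = 29·(-1,1)/2² = (-7.2500,7.2500)
o2: d²=520 > ρ²=41 → inactive
F = F_att + ΣF_rep = (10.7500,7.2500)
Δp = p'−p = (2.6875,1.8125); α = Δx/Fx = (43/16) / (43/4) = 1/4
check: Δy/Fy = (29/16) / (29/4) = 1/4 ✓

α = 1/4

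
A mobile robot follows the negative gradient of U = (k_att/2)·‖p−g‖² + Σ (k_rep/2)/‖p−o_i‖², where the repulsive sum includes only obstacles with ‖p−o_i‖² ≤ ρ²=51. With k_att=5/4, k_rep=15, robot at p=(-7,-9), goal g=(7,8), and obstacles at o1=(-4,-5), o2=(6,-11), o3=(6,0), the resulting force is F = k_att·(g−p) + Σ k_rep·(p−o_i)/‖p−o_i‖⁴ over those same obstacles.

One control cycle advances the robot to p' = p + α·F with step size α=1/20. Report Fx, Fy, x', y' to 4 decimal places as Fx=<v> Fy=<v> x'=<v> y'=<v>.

F_att = 5/4·(g−p) = 5/4·(14,17) = (17.5000,21.2500)
o1: d²=25 ≤ ρ²=51; F_rep = 15·(-3,-4)/25² = (-0.0720,-0.0960)
o2: d²=173 > ρ²=51 → inactive
o3: d²=250 > ρ²=51 → inactive
F = F_att + ΣF_rep = (17.4280,21.1540)
p' = p + 1/20·F = (-6.1286,-7.9423)

Fx=17.4280 Fy=21.1540 x'=-6.1286 y'=-7.9423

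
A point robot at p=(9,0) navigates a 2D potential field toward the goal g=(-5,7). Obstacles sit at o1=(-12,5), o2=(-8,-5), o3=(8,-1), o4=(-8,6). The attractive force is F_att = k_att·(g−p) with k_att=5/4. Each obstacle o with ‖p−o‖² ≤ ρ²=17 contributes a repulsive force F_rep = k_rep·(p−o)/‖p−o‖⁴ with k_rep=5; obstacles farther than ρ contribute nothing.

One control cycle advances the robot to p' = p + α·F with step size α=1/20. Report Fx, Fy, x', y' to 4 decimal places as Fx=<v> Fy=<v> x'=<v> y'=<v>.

Fx=-16.2500 Fy=10.0000 x'=8.1875 y'=0.5000

F_att = 5/4·(g−p) = 5/4·(-14,7) = (-17.5000,8.7500)
o1: d²=466 > ρ²=17 → inactive
o2: d²=314 > ρ²=17 → inactive
o3: d²=2 ≤ ρ²=17; F_rep = 5·(1,1)/2² = (1.2500,1.2500)
o4: d²=325 > ρ²=17 → inactive
F = F_att + ΣF_rep = (-16.2500,10.0000)
p' = p + 1/20·F = (8.1875,0.5000)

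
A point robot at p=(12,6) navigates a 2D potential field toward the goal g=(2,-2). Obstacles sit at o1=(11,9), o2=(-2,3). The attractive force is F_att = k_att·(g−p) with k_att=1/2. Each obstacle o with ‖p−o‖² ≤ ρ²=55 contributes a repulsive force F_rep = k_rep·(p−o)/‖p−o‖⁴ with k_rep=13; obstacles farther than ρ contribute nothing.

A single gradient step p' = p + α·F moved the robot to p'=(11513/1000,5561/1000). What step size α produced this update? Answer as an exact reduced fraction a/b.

α = 1/10

F_att = 1/2·(g−p) = 1/2·(-10,-8) = (-5.0000,-4.0000)
o1: d²=10 ≤ ρ²=55; F_rep = 13·(1,-3)/10² = (0.1300,-0.3900)
o2: d²=205 > ρ²=55 → inactive
F = F_att + ΣF_rep = (-4.8700,-4.3900)
Δp = p'−p = (-0.4870,-0.4390); α = Δx/Fx = (-487/1000) / (-487/100) = 1/10
check: Δy/Fy = (-439/1000) / (-439/100) = 1/10 ✓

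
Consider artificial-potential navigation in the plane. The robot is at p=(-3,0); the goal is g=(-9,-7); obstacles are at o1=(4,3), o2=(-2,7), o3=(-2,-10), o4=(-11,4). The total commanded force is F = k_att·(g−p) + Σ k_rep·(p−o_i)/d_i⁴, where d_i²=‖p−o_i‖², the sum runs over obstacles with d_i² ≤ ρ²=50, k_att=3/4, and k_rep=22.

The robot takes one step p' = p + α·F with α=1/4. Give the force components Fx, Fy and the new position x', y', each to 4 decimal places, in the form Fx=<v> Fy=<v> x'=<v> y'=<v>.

F_att = 3/4·(g−p) = 3/4·(-6,-7) = (-4.5000,-5.2500)
o1: d²=58 > ρ²=50 → inactive
o2: d²=50 ≤ ρ²=50; F_rep = 22·(-1,-7)/50² = (-0.0088,-0.0616)
o3: d²=101 > ρ²=50 → inactive
o4: d²=80 > ρ²=50 → inactive
F = F_att + ΣF_rep = (-4.5088,-5.3116)
p' = p + 1/4·F = (-4.1272,-1.3279)

Fx=-4.5088 Fy=-5.3116 x'=-4.1272 y'=-1.3279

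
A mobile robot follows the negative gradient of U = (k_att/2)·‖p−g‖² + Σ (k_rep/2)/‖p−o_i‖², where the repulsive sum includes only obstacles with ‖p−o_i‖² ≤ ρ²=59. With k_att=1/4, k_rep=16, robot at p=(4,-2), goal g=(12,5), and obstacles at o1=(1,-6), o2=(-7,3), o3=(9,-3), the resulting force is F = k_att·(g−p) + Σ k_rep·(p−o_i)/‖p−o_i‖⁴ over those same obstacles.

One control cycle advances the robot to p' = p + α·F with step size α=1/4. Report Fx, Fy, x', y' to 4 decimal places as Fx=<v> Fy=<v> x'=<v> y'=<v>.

F_att = 1/4·(g−p) = 1/4·(8,7) = (2.0000,1.7500)
o1: d²=25 ≤ ρ²=59; F_rep = 16·(3,4)/25² = (0.0768,0.1024)
o2: d²=146 > ρ²=59 → inactive
o3: d²=26 ≤ ρ²=59; F_rep = 16·(-5,1)/26² = (-0.1183,0.0237)
F = F_att + ΣF_rep = (1.9585,1.8761)
p' = p + 1/4·F = (4.4896,-1.5310)

Fx=1.9585 Fy=1.8761 x'=4.4896 y'=-1.5310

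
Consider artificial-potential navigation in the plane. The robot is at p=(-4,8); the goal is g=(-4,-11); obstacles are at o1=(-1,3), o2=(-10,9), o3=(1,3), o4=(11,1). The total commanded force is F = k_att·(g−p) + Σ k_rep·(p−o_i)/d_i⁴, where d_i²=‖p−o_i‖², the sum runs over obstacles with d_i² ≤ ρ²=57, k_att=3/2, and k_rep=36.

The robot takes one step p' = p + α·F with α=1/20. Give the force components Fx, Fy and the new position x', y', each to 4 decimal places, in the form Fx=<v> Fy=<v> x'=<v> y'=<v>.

Fx=-0.0076 Fy=-28.2986 x'=-4.0004 y'=6.5851

F_att = 3/2·(g−p) = 3/2·(0,-19) = (0.0000,-28.5000)
o1: d²=34 ≤ ρ²=57; F_rep = 36·(-3,5)/34² = (-0.0934,0.1557)
o2: d²=37 ≤ ρ²=57; F_rep = 36·(6,-1)/37² = (0.1578,-0.0263)
o3: d²=50 ≤ ρ²=57; F_rep = 36·(-5,5)/50² = (-0.0720,0.0720)
o4: d²=274 > ρ²=57 → inactive
F = F_att + ΣF_rep = (-0.0076,-28.2986)
p' = p + 1/20·F = (-4.0004,6.5851)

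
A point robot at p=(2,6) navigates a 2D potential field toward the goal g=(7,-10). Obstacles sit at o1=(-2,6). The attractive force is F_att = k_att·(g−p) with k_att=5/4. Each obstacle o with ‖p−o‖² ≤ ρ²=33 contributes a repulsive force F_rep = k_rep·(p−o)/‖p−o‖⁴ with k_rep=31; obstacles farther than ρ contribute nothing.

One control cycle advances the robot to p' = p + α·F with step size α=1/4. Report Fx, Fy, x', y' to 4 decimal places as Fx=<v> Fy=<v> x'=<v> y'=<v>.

Fx=6.7344 Fy=-20.0000 x'=3.6836 y'=1.0000

F_att = 5/4·(g−p) = 5/4·(5,-16) = (6.2500,-20.0000)
o1: d²=16 ≤ ρ²=33; F_rep = 31·(4,0)/16² = (0.4844,0.0000)
F = F_att + ΣF_rep = (6.7344,-20.0000)
p' = p + 1/4·F = (3.6836,1.0000)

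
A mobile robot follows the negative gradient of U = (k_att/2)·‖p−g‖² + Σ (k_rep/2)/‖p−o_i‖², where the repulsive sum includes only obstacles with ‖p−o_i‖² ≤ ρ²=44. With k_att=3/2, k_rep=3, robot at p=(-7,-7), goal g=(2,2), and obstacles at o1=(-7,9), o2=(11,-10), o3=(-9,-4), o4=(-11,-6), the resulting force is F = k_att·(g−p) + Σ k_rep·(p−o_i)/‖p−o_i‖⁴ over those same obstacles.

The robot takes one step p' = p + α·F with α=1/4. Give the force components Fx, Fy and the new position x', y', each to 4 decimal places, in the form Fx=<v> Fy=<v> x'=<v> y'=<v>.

Fx=13.5770 Fy=13.4364 x'=-3.6057 y'=-3.6409

F_att = 3/2·(g−p) = 3/2·(9,9) = (13.5000,13.5000)
o1: d²=256 > ρ²=44 → inactive
o2: d²=333 > ρ²=44 → inactive
o3: d²=13 ≤ ρ²=44; F_rep = 3·(2,-3)/13² = (0.0355,-0.0533)
o4: d²=17 ≤ ρ²=44; F_rep = 3·(4,-1)/17² = (0.0415,-0.0104)
F = F_att + ΣF_rep = (13.5770,13.4364)
p' = p + 1/4·F = (-3.6057,-3.6409)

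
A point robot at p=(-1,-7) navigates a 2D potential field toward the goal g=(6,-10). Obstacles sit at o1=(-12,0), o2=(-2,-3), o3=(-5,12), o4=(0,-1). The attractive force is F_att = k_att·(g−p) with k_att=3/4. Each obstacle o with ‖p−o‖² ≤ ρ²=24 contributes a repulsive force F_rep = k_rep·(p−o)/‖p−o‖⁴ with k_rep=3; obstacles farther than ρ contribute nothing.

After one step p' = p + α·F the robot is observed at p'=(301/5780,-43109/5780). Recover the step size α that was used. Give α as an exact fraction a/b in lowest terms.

F_att = 3/4·(g−p) = 3/4·(7,-3) = (5.2500,-2.2500)
o1: d²=170 > ρ²=24 → inactive
o2: d²=17 ≤ ρ²=24; F_rep = 3·(1,-4)/17² = (0.0104,-0.0415)
o3: d²=377 > ρ²=24 → inactive
o4: d²=37 > ρ²=24 → inactive
F = F_att + ΣF_rep = (5.2604,-2.2915)
Δp = p'−p = (1.0521,-0.4583); α = Δx/Fx = (6081/5780) / (6081/1156) = 1/5
check: Δy/Fy = (-2649/5780) / (-2649/1156) = 1/5 ✓

α = 1/5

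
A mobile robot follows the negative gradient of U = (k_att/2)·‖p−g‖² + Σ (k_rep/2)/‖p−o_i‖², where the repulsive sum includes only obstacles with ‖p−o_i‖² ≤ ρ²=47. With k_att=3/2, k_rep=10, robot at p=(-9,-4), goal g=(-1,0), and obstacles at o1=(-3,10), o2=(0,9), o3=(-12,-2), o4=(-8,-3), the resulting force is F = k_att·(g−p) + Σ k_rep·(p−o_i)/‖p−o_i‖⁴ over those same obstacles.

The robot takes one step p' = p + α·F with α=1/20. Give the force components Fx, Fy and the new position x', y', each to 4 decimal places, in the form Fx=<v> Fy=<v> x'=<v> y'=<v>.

F_att = 3/2·(g−p) = 3/2·(8,4) = (12.0000,6.0000)
o1: d²=232 > ρ²=47 → inactive
o2: d²=250 > ρ²=47 → inactive
o3: d²=13 ≤ ρ²=47; F_rep = 10·(3,-2)/13² = (0.1775,-0.1183)
o4: d²=2 ≤ ρ²=47; F_rep = 10·(-1,-1)/2² = (-2.5000,-2.5000)
F = F_att + ΣF_rep = (9.6775,3.3817)
p' = p + 1/20·F = (-8.5161,-3.8309)

Fx=9.6775 Fy=3.3817 x'=-8.5161 y'=-3.8309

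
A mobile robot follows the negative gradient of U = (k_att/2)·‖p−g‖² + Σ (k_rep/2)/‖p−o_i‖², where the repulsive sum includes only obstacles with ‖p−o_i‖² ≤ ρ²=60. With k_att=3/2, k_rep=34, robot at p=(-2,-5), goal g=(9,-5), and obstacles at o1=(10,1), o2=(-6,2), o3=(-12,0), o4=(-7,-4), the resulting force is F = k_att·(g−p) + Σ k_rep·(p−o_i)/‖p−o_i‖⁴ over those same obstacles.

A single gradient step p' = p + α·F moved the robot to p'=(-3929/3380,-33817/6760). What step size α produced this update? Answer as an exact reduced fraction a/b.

F_att = 3/2·(g−p) = 3/2·(11,0) = (16.5000,0.0000)
o1: d²=180 > ρ²=60 → inactive
o2: d²=65 > ρ²=60 → inactive
o3: d²=125 > ρ²=60 → inactive
o4: d²=26 ≤ ρ²=60; F_rep = 34·(5,-1)/26² = (0.2515,-0.0503)
F = F_att + ΣF_rep = (16.7515,-0.0503)
Δp = p'−p = (0.8376,-0.0025); α = Δx/Fx = (2831/3380) / (2831/169) = 1/20
check: Δy/Fy = (-17/6760) / (-17/338) = 1/20 ✓

α = 1/20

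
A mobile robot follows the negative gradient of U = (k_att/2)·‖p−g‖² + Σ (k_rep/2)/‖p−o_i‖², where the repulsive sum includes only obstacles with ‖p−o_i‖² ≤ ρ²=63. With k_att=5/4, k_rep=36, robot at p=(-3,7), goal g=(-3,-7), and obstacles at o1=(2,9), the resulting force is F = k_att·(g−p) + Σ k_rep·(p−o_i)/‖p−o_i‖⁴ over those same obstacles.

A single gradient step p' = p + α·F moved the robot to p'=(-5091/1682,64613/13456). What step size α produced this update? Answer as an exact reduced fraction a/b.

α = 1/8

F_att = 5/4·(g−p) = 5/4·(0,-14) = (0.0000,-17.5000)
o1: d²=29 ≤ ρ²=63; F_rep = 36·(-5,-2)/29² = (-0.2140,-0.0856)
F = F_att + ΣF_rep = (-0.2140,-17.5856)
Δp = p'−p = (-0.0268,-2.1982); α = Δx/Fx = (-45/1682) / (-180/841) = 1/8
check: Δy/Fy = (-29579/13456) / (-29579/1682) = 1/8 ✓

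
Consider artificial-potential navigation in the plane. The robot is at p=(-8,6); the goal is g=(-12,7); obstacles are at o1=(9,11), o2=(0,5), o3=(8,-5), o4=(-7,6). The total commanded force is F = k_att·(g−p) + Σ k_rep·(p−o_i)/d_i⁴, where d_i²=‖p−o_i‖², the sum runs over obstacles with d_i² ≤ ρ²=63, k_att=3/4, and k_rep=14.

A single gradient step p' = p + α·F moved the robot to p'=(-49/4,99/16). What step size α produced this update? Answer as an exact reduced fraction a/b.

α = 1/4

F_att = 3/4·(g−p) = 3/4·(-4,1) = (-3.0000,0.7500)
o1: d²=314 > ρ²=63 → inactive
o2: d²=65 > ρ²=63 → inactive
o3: d²=377 > ρ²=63 → inactive
o4: d²=1 ≤ ρ²=63; F_rep = 14·(-1,0)/1² = (-14.0000,0.0000)
F = F_att + ΣF_rep = (-17.0000,0.7500)
Δp = p'−p = (-4.2500,0.1875); α = Δx/Fx = (-17/4) / (-17) = 1/4
check: Δy/Fy = (3/16) / (3/4) = 1/4 ✓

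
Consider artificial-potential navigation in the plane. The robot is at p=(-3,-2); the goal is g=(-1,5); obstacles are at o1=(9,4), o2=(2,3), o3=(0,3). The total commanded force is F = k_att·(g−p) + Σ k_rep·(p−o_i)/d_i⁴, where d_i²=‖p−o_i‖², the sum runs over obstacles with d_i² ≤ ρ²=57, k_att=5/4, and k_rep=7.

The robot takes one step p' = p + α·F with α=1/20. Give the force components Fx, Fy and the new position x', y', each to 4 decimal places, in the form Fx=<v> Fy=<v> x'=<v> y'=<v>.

F_att = 5/4·(g−p) = 5/4·(2,7) = (2.5000,8.7500)
o1: d²=180 > ρ²=57 → inactive
o2: d²=50 ≤ ρ²=57; F_rep = 7·(-5,-5)/50² = (-0.0140,-0.0140)
o3: d²=34 ≤ ρ²=57; F_rep = 7·(-3,-5)/34² = (-0.0182,-0.0303)
F = F_att + ΣF_rep = (2.4678,8.7057)
p' = p + 1/20·F = (-2.8766,-1.5647)

Fx=2.4678 Fy=8.7057 x'=-2.8766 y'=-1.5647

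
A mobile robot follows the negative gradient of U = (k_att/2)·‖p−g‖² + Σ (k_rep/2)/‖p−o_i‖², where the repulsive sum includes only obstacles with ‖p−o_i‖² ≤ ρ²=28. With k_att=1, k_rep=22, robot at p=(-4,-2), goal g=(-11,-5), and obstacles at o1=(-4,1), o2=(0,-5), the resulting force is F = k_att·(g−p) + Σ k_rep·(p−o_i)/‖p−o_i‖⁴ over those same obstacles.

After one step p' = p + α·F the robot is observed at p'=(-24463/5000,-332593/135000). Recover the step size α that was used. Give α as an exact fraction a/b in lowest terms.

F_att = 1·(g−p) = 1·(-7,-3) = (-7.0000,-3.0000)
o1: d²=9 ≤ ρ²=28; F_rep = 22·(0,-3)/9² = (0.0000,-0.8148)
o2: d²=25 ≤ ρ²=28; F_rep = 22·(-4,3)/25² = (-0.1408,0.1056)
F = F_att + ΣF_rep = (-7.1408,-3.7092)
Δp = p'−p = (-0.8926,-0.4637); α = Δx/Fx = (-4463/5000) / (-4463/625) = 1/8
check: Δy/Fy = (-62593/135000) / (-62593/16875) = 1/8 ✓

α = 1/8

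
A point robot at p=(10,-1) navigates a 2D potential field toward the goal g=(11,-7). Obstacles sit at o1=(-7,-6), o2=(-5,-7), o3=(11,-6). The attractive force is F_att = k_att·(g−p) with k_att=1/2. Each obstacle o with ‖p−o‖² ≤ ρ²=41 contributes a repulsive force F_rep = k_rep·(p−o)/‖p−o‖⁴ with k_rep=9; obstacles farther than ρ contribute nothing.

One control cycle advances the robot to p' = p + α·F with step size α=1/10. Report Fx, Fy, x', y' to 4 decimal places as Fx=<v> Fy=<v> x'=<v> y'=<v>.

Fx=0.4867 Fy=-2.9334 x'=10.0487 y'=-1.2933

F_att = 1/2·(g−p) = 1/2·(1,-6) = (0.5000,-3.0000)
o1: d²=314 > ρ²=41 → inactive
o2: d²=261 > ρ²=41 → inactive
o3: d²=26 ≤ ρ²=41; F_rep = 9·(-1,5)/26² = (-0.0133,0.0666)
F = F_att + ΣF_rep = (0.4867,-2.9334)
p' = p + 1/10·F = (10.0487,-1.2933)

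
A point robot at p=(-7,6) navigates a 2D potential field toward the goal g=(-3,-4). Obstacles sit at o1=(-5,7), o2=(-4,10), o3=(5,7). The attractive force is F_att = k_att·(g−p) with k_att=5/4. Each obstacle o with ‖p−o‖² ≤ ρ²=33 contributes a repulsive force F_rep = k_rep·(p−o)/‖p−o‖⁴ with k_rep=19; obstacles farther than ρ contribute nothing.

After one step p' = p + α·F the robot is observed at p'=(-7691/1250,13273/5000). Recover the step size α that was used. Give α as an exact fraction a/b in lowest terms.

F_att = 5/4·(g−p) = 5/4·(4,-10) = (5.0000,-12.5000)
o1: d²=5 ≤ ρ²=33; F_rep = 19·(-2,-1)/5² = (-1.5200,-0.7600)
o2: d²=25 ≤ ρ²=33; F_rep = 19·(-3,-4)/25² = (-0.0912,-0.1216)
o3: d²=145 > ρ²=33 → inactive
F = F_att + ΣF_rep = (3.3888,-13.3816)
Δp = p'−p = (0.8472,-3.3454); α = Δx/Fx = (1059/1250) / (2118/625) = 1/4
check: Δy/Fy = (-16727/5000) / (-16727/1250) = 1/4 ✓

α = 1/4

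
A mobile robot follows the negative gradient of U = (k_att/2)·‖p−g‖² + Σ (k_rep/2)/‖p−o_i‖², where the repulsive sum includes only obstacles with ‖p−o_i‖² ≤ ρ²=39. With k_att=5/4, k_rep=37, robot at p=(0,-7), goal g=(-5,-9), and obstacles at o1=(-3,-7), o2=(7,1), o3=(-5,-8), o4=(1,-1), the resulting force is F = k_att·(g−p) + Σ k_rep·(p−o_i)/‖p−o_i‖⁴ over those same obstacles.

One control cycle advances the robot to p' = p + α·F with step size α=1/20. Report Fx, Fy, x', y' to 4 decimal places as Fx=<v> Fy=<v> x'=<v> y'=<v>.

F_att = 5/4·(g−p) = 5/4·(-5,-2) = (-6.2500,-2.5000)
o1: d²=9 ≤ ρ²=39; F_rep = 37·(3,0)/9² = (1.3704,0.0000)
o2: d²=113 > ρ²=39 → inactive
o3: d²=26 ≤ ρ²=39; F_rep = 37·(5,1)/26² = (0.2737,0.0547)
o4: d²=37 ≤ ρ²=39; F_rep = 37·(-1,-6)/37² = (-0.0270,-0.1622)
F = F_att + ΣF_rep = (-4.6330,-2.6074)
p' = p + 1/20·F = (-0.2316,-7.1304)

Fx=-4.6330 Fy=-2.6074 x'=-0.2316 y'=-7.1304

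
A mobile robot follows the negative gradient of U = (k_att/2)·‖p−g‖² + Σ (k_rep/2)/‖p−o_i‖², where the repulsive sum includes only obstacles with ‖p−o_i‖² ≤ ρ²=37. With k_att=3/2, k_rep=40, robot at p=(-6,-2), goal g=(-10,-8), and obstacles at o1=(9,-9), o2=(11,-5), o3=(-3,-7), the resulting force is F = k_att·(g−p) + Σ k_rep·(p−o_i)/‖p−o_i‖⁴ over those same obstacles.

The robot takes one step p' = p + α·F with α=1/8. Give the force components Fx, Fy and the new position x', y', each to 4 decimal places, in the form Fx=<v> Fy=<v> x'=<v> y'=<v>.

F_att = 3/2·(g−p) = 3/2·(-4,-6) = (-6.0000,-9.0000)
o1: d²=274 > ρ²=37 → inactive
o2: d²=298 > ρ²=37 → inactive
o3: d²=34 ≤ ρ²=37; F_rep = 40·(-3,5)/34² = (-0.1038,0.1730)
F = F_att + ΣF_rep = (-6.1038,-8.8270)
p' = p + 1/8·F = (-6.7630,-3.1034)

Fx=-6.1038 Fy=-8.8270 x'=-6.7630 y'=-3.1034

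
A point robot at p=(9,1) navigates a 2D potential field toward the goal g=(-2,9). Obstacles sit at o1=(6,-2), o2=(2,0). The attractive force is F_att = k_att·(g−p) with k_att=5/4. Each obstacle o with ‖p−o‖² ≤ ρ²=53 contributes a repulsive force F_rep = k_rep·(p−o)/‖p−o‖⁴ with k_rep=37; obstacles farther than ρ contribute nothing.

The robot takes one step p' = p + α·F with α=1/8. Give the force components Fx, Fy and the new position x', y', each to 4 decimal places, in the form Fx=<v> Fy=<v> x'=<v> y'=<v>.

Fx=-13.3038 Fy=10.3574 x'=7.3370 y'=2.2947

F_att = 5/4·(g−p) = 5/4·(-11,8) = (-13.7500,10.0000)
o1: d²=18 ≤ ρ²=53; F_rep = 37·(3,3)/18² = (0.3426,0.3426)
o2: d²=50 ≤ ρ²=53; F_rep = 37·(7,1)/50² = (0.1036,0.0148)
F = F_att + ΣF_rep = (-13.3038,10.3574)
p' = p + 1/8·F = (7.3370,2.2947)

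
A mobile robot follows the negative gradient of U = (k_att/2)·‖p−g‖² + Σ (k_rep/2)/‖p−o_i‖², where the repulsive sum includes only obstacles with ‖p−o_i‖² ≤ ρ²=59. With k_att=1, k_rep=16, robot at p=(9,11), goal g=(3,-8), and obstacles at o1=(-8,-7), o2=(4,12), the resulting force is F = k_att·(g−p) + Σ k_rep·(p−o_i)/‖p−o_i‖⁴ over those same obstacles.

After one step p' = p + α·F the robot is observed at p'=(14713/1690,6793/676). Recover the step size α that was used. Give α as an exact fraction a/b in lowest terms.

F_att = 1·(g−p) = 1·(-6,-19) = (-6.0000,-19.0000)
o1: d²=613 > ρ²=59 → inactive
o2: d²=26 ≤ ρ²=59; F_rep = 16·(5,-1)/26² = (0.1183,-0.0237)
F = F_att + ΣF_rep = (-5.8817,-19.0237)
Δp = p'−p = (-0.2941,-0.9512); α = Δx/Fx = (-497/1690) / (-994/169) = 1/20
check: Δy/Fy = (-643/676) / (-3215/169) = 1/20 ✓

α = 1/20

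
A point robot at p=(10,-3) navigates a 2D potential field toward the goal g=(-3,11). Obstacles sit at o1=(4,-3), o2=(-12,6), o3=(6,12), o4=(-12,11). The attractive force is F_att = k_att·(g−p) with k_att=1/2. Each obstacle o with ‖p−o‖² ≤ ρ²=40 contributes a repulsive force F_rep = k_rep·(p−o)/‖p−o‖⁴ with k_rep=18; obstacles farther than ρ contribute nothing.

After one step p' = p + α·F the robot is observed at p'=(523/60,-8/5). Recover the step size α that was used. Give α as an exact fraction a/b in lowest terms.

α = 1/5

F_att = 1/2·(g−p) = 1/2·(-13,14) = (-6.5000,7.0000)
o1: d²=36 ≤ ρ²=40; F_rep = 18·(6,0)/36² = (0.0833,0.0000)
o2: d²=565 > ρ²=40 → inactive
o3: d²=241 > ρ²=40 → inactive
o4: d²=680 > ρ²=40 → inactive
F = F_att + ΣF_rep = (-6.4167,7.0000)
Δp = p'−p = (-1.2833,1.4000); α = Δx/Fx = (-77/60) / (-77/12) = 1/5
check: Δy/Fy = (7/5) / (7) = 1/5 ✓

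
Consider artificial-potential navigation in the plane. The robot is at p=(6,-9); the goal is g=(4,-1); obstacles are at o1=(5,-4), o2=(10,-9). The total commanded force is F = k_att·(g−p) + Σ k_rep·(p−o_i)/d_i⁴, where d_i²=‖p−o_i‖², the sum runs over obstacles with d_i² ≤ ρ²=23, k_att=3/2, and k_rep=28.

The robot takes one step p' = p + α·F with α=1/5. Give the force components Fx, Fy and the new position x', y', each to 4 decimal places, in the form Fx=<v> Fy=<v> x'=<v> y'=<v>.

F_att = 3/2·(g−p) = 3/2·(-2,8) = (-3.0000,12.0000)
o1: d²=26 > ρ²=23 → inactive
o2: d²=16 ≤ ρ²=23; F_rep = 28·(-4,0)/16² = (-0.4375,0.0000)
F = F_att + ΣF_rep = (-3.4375,12.0000)
p' = p + 1/5·F = (5.3125,-6.6000)

Fx=-3.4375 Fy=12.0000 x'=5.3125 y'=-6.6000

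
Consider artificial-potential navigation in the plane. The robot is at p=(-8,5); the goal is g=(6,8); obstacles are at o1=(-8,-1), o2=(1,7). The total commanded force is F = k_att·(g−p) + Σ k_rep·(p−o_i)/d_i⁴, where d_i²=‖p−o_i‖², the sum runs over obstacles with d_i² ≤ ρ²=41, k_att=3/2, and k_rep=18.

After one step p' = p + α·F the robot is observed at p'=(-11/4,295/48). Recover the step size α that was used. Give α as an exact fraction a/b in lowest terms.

F_att = 3/2·(g−p) = 3/2·(14,3) = (21.0000,4.5000)
o1: d²=36 ≤ ρ²=41; F_rep = 18·(0,6)/36² = (0.0000,0.0833)
o2: d²=85 > ρ²=41 → inactive
F = F_att + ΣF_rep = (21.0000,4.5833)
Δp = p'−p = (5.2500,1.1458); α = Δx/Fx = (21/4) / (21) = 1/4
check: Δy/Fy = (55/48) / (55/12) = 1/4 ✓

α = 1/4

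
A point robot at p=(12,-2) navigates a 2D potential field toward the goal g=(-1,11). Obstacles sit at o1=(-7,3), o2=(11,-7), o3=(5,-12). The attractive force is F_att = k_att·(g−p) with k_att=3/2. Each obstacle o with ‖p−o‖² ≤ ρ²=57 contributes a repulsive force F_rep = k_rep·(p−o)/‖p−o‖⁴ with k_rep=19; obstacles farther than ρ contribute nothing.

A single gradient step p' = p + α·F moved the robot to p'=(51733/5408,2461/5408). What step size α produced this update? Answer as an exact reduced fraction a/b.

α = 1/8

F_att = 3/2·(g−p) = 3/2·(-13,13) = (-19.5000,19.5000)
o1: d²=386 > ρ²=57 → inactive
o2: d²=26 ≤ ρ²=57; F_rep = 19·(1,5)/26² = (0.0281,0.1405)
o3: d²=149 > ρ²=57 → inactive
F = F_att + ΣF_rep = (-19.4719,19.6405)
Δp = p'−p = (-2.4340,2.4551); α = Δx/Fx = (-13163/5408) / (-13163/676) = 1/8
check: Δy/Fy = (13277/5408) / (13277/676) = 1/8 ✓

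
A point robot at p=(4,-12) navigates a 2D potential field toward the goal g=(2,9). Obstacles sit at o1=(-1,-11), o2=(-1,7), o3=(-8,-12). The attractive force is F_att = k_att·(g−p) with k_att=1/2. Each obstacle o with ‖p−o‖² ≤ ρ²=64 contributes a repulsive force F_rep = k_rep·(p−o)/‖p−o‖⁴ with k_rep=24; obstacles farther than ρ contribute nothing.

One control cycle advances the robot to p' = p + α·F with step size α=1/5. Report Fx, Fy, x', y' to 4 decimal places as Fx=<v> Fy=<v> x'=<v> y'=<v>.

F_att = 1/2·(g−p) = 1/2·(-2,21) = (-1.0000,10.5000)
o1: d²=26 ≤ ρ²=64; F_rep = 24·(5,-1)/26² = (0.1775,-0.0355)
o2: d²=386 > ρ²=64 → inactive
o3: d²=144 > ρ²=64 → inactive
F = F_att + ΣF_rep = (-0.8225,10.4645)
p' = p + 1/5·F = (3.8355,-9.9071)

Fx=-0.8225 Fy=10.4645 x'=3.8355 y'=-9.9071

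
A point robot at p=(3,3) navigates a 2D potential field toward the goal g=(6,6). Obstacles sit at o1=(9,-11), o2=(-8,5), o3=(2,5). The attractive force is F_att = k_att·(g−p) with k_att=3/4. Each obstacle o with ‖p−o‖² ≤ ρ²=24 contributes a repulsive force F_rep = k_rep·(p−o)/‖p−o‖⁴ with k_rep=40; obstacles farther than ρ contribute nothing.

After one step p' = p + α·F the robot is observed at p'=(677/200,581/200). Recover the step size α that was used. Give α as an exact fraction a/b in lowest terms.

F_att = 3/4·(g−p) = 3/4·(3,3) = (2.2500,2.2500)
o1: d²=232 > ρ²=24 → inactive
o2: d²=125 > ρ²=24 → inactive
o3: d²=5 ≤ ρ²=24; F_rep = 40·(1,-2)/5² = (1.6000,-3.2000)
F = F_att + ΣF_rep = (3.8500,-0.9500)
Δp = p'−p = (0.3850,-0.0950); α = Δx/Fx = (77/200) / (77/20) = 1/10
check: Δy/Fy = (-19/200) / (-19/20) = 1/10 ✓

α = 1/10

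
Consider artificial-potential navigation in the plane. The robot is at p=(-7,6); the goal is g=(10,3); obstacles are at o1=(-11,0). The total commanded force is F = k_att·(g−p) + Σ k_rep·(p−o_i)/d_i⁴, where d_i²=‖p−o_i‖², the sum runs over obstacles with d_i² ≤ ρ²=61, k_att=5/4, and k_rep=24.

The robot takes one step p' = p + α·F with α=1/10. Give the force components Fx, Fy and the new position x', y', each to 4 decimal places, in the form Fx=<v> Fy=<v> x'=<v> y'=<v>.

F_att = 5/4·(g−p) = 5/4·(17,-3) = (21.2500,-3.7500)
o1: d²=52 ≤ ρ²=61; F_rep = 24·(4,6)/52² = (0.0355,0.0533)
F = F_att + ΣF_rep = (21.2855,-3.6967)
p' = p + 1/10·F = (-4.8714,5.6303)

Fx=21.2855 Fy=-3.6967 x'=-4.8714 y'=5.6303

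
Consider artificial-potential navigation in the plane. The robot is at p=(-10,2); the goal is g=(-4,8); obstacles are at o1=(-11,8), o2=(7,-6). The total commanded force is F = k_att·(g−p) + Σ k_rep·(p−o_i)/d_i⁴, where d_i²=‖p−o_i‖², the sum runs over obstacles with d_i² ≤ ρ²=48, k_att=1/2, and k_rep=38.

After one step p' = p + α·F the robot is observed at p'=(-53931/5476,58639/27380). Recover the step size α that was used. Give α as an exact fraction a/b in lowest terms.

F_att = 1/2·(g−p) = 1/2·(6,6) = (3.0000,3.0000)
o1: d²=37 ≤ ρ²=48; F_rep = 38·(1,-6)/37² = (0.0278,-0.1665)
o2: d²=353 > ρ²=48 → inactive
F = F_att + ΣF_rep = (3.0278,2.8335)
Δp = p'−p = (0.1514,0.1417); α = Δx/Fx = (829/5476) / (4145/1369) = 1/20
check: Δy/Fy = (3879/27380) / (3879/1369) = 1/20 ✓

α = 1/20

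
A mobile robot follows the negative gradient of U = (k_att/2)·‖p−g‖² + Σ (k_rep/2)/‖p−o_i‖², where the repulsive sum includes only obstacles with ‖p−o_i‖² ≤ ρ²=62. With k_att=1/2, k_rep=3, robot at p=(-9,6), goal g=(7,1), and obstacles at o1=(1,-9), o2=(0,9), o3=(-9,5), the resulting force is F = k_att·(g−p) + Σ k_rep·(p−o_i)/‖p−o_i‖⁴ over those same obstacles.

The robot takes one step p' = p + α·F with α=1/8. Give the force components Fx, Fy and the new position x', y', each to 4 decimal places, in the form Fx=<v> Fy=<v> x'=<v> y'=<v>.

F_att = 1/2·(g−p) = 1/2·(16,-5) = (8.0000,-2.5000)
o1: d²=325 > ρ²=62 → inactive
o2: d²=90 > ρ²=62 → inactive
o3: d²=1 ≤ ρ²=62; F_rep = 3·(0,1)/1² = (0.0000,3.0000)
F = F_att + ΣF_rep = (8.0000,0.5000)
p' = p + 1/8·F = (-8.0000,6.0625)

Fx=8.0000 Fy=0.5000 x'=-8.0000 y'=6.0625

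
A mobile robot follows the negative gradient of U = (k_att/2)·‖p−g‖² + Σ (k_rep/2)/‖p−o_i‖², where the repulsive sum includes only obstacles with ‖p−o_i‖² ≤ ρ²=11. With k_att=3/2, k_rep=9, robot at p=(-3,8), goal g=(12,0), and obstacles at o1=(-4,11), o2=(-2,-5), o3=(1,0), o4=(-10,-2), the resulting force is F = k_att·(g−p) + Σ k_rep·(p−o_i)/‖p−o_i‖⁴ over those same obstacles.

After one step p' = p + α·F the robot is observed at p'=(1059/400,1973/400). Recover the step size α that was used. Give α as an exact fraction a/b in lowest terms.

α = 1/4

F_att = 3/2·(g−p) = 3/2·(15,-8) = (22.5000,-12.0000)
o1: d²=10 ≤ ρ²=11; F_rep = 9·(1,-3)/10² = (0.0900,-0.2700)
o2: d²=170 > ρ²=11 → inactive
o3: d²=80 > ρ²=11 → inactive
o4: d²=149 > ρ²=11 → inactive
F = F_att + ΣF_rep = (22.5900,-12.2700)
Δp = p'−p = (5.6475,-3.0675); α = Δx/Fx = (2259/400) / (2259/100) = 1/4
check: Δy/Fy = (-1227/400) / (-1227/100) = 1/4 ✓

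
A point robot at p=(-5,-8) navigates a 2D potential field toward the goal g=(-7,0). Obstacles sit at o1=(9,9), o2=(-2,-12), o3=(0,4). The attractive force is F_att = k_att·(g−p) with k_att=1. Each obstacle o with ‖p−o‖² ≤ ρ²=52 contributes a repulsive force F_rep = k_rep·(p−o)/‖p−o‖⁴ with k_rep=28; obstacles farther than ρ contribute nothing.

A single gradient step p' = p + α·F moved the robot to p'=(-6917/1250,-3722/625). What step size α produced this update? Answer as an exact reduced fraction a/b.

α = 1/4

F_att = 1·(g−p) = 1·(-2,8) = (-2.0000,8.0000)
o1: d²=485 > ρ²=52 → inactive
o2: d²=25 ≤ ρ²=52; F_rep = 28·(-3,4)/25² = (-0.1344,0.1792)
o3: d²=169 > ρ²=52 → inactive
F = F_att + ΣF_rep = (-2.1344,8.1792)
Δp = p'−p = (-0.5336,2.0448); α = Δx/Fx = (-667/1250) / (-1334/625) = 1/4
check: Δy/Fy = (1278/625) / (5112/625) = 1/4 ✓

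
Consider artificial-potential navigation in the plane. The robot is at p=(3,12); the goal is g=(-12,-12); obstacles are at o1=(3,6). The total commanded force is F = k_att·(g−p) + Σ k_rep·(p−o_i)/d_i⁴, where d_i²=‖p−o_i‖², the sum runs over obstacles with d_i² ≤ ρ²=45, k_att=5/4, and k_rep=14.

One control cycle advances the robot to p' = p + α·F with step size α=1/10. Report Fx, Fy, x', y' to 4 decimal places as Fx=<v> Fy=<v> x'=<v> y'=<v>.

Fx=-18.7500 Fy=-29.9352 x'=1.1250 y'=9.0065

F_att = 5/4·(g−p) = 5/4·(-15,-24) = (-18.7500,-30.0000)
o1: d²=36 ≤ ρ²=45; F_rep = 14·(0,6)/36² = (0.0000,0.0648)
F = F_att + ΣF_rep = (-18.7500,-29.9352)
p' = p + 1/10·F = (1.1250,9.0065)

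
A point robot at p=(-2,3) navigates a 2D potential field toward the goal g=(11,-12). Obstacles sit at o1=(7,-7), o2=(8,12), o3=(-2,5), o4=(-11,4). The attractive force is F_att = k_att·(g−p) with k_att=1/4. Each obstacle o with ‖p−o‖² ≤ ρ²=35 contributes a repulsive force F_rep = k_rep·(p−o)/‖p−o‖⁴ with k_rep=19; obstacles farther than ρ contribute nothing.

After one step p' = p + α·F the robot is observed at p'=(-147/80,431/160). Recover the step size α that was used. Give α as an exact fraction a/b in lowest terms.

α = 1/20

F_att = 1/4·(g−p) = 1/4·(13,-15) = (3.2500,-3.7500)
o1: d²=181 > ρ²=35 → inactive
o2: d²=181 > ρ²=35 → inactive
o3: d²=4 ≤ ρ²=35; F_rep = 19·(0,-2)/4² = (0.0000,-2.3750)
o4: d²=82 > ρ²=35 → inactive
F = F_att + ΣF_rep = (3.2500,-6.1250)
Δp = p'−p = (0.1625,-0.3063); α = Δx/Fx = (13/80) / (13/4) = 1/20
check: Δy/Fy = (-49/160) / (-49/8) = 1/20 ✓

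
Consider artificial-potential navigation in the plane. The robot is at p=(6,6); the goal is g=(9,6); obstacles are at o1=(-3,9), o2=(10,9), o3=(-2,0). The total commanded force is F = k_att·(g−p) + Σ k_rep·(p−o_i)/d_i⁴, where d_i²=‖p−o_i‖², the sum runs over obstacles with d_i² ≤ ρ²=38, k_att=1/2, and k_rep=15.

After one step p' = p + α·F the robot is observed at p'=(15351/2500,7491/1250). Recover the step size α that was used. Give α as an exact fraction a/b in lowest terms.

α = 1/10

F_att = 1/2·(g−p) = 1/2·(3,0) = (1.5000,0.0000)
o1: d²=90 > ρ²=38 → inactive
o2: d²=25 ≤ ρ²=38; F_rep = 15·(-4,-3)/25² = (-0.0960,-0.0720)
o3: d²=100 > ρ²=38 → inactive
F = F_att + ΣF_rep = (1.4040,-0.0720)
Δp = p'−p = (0.1404,-0.0072); α = Δx/Fx = (351/2500) / (351/250) = 1/10
check: Δy/Fy = (-9/1250) / (-9/125) = 1/10 ✓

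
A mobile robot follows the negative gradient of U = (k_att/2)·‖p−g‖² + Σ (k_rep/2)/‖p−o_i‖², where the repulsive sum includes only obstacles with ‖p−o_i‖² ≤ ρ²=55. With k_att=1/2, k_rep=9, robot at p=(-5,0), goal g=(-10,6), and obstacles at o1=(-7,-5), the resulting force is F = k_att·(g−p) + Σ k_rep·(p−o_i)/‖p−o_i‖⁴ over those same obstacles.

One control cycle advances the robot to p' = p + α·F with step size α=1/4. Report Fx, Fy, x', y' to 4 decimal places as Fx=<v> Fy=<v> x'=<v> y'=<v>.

Fx=-2.4786 Fy=3.0535 x'=-5.6196 y'=0.7634

F_att = 1/2·(g−p) = 1/2·(-5,6) = (-2.5000,3.0000)
o1: d²=29 ≤ ρ²=55; F_rep = 9·(2,5)/29² = (0.0214,0.0535)
F = F_att + ΣF_rep = (-2.4786,3.0535)
p' = p + 1/4·F = (-5.6196,0.7634)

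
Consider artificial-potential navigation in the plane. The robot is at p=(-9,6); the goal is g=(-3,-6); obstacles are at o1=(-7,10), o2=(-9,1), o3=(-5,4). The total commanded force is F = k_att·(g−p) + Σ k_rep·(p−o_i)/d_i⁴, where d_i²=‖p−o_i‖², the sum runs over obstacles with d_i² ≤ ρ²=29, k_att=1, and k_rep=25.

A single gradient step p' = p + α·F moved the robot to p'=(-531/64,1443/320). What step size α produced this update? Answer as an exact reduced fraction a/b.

F_att = 1·(g−p) = 1·(6,-12) = (6.0000,-12.0000)
o1: d²=20 ≤ ρ²=29; F_rep = 25·(-2,-4)/20² = (-0.1250,-0.2500)
o2: d²=25 ≤ ρ²=29; F_rep = 25·(0,5)/25² = (0.0000,0.2000)
o3: d²=20 ≤ ρ²=29; F_rep = 25·(-4,2)/20² = (-0.2500,0.1250)
F = F_att + ΣF_rep = (5.6250,-11.9250)
Δp = p'−p = (0.7031,-1.4906); α = Δx/Fx = (45/64) / (45/8) = 1/8
check: Δy/Fy = (-477/320) / (-477/40) = 1/8 ✓

α = 1/8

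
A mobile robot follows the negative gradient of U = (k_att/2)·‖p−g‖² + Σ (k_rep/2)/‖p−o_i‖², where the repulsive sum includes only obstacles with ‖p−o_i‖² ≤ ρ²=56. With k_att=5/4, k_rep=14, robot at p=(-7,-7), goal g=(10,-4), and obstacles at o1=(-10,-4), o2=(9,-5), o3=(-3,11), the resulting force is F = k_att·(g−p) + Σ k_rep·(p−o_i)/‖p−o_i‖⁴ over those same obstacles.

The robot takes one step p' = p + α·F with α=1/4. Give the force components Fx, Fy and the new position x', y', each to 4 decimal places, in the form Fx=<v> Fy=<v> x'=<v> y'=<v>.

F_att = 5/4·(g−p) = 5/4·(17,3) = (21.2500,3.7500)
o1: d²=18 ≤ ρ²=56; F_rep = 14·(3,-3)/18² = (0.1296,-0.1296)
o2: d²=260 > ρ²=56 → inactive
o3: d²=340 > ρ²=56 → inactive
F = F_att + ΣF_rep = (21.3796,3.6204)
p' = p + 1/4·F = (-1.6551,-6.0949)

Fx=21.3796 Fy=3.6204 x'=-1.6551 y'=-6.0949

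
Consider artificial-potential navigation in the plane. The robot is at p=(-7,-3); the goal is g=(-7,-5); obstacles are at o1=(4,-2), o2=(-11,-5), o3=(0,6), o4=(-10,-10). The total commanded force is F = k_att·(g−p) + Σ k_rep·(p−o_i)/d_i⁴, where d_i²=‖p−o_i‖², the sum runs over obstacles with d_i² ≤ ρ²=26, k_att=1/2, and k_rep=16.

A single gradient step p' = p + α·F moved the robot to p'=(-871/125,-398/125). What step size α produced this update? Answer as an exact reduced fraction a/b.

α = 1/5

F_att = 1/2·(g−p) = 1/2·(0,-2) = (0.0000,-1.0000)
o1: d²=122 > ρ²=26 → inactive
o2: d²=20 ≤ ρ²=26; F_rep = 16·(4,2)/20² = (0.1600,0.0800)
o3: d²=130 > ρ²=26 → inactive
o4: d²=58 > ρ²=26 → inactive
F = F_att + ΣF_rep = (0.1600,-0.9200)
Δp = p'−p = (0.0320,-0.1840); α = Δx/Fx = (4/125) / (4/25) = 1/5
check: Δy/Fy = (-23/125) / (-23/25) = 1/5 ✓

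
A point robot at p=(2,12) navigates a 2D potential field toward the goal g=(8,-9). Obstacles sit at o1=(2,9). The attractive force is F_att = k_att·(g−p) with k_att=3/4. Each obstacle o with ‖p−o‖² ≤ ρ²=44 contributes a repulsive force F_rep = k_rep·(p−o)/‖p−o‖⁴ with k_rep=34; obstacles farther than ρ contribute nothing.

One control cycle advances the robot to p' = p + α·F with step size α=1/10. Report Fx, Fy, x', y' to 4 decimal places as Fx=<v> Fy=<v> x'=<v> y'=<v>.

Fx=4.5000 Fy=-14.4907 x'=2.4500 y'=10.5509

F_att = 3/4·(g−p) = 3/4·(6,-21) = (4.5000,-15.7500)
o1: d²=9 ≤ ρ²=44; F_rep = 34·(0,3)/9² = (0.0000,1.2593)
F = F_att + ΣF_rep = (4.5000,-14.4907)
p' = p + 1/10·F = (2.4500,10.5509)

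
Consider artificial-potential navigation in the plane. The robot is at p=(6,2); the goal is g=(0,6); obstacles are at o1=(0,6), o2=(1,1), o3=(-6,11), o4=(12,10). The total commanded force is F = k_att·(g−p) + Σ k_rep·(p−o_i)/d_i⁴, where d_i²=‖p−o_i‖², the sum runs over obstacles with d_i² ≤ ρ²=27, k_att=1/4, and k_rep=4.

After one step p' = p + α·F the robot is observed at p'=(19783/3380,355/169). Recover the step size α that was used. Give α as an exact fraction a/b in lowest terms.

F_att = 1/4·(g−p) = 1/4·(-6,4) = (-1.5000,1.0000)
o1: d²=52 > ρ²=27 → inactive
o2: d²=26 ≤ ρ²=27; F_rep = 4·(5,1)/26² = (0.0296,0.0059)
o3: d²=225 > ρ²=27 → inactive
o4: d²=100 > ρ²=27 → inactive
F = F_att + ΣF_rep = (-1.4704,1.0059)
Δp = p'−p = (-0.1470,0.1006); α = Δx/Fx = (-497/3380) / (-497/338) = 1/10
check: Δy/Fy = (17/169) / (170/169) = 1/10 ✓

α = 1/10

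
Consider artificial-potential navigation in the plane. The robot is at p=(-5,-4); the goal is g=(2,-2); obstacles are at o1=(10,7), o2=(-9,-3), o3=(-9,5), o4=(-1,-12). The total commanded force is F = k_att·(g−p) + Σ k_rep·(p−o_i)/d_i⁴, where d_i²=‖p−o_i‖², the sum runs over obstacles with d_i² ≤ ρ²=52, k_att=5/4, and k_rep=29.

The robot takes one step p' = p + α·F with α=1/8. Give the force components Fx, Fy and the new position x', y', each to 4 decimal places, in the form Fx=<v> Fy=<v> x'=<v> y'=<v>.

F_att = 5/4·(g−p) = 5/4·(7,2) = (8.7500,2.5000)
o1: d²=346 > ρ²=52 → inactive
o2: d²=17 ≤ ρ²=52; F_rep = 29·(4,-1)/17² = (0.4014,-0.1003)
o3: d²=97 > ρ²=52 → inactive
o4: d²=80 > ρ²=52 → inactive
F = F_att + ΣF_rep = (9.1514,2.3997)
p' = p + 1/8·F = (-3.8561,-3.7000)

Fx=9.1514 Fy=2.3997 x'=-3.8561 y'=-3.7000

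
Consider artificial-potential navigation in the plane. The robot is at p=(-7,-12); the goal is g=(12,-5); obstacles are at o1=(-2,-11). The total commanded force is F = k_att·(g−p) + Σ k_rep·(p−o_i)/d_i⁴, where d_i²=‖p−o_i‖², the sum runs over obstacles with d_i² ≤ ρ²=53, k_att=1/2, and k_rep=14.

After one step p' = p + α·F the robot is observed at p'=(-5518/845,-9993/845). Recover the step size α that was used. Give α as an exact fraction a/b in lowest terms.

F_att = 1/2·(g−p) = 1/2·(19,7) = (9.5000,3.5000)
o1: d²=26 ≤ ρ²=53; F_rep = 14·(-5,-1)/26² = (-0.1036,-0.0207)
F = F_att + ΣF_rep = (9.3964,3.4793)
Δp = p'−p = (0.4698,0.1740); α = Δx/Fx = (397/845) / (1588/169) = 1/20
check: Δy/Fy = (147/845) / (588/169) = 1/20 ✓

α = 1/20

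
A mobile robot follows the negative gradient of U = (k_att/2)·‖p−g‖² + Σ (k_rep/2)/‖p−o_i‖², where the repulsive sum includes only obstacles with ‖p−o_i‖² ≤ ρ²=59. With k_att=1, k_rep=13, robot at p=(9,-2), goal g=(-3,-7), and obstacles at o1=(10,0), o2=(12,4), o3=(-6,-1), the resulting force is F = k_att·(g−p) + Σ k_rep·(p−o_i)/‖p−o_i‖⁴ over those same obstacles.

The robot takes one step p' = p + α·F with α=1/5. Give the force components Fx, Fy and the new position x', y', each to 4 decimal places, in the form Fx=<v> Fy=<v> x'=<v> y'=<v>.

Fx=-12.5393 Fy=-6.0785 x'=6.4921 y'=-3.2157

F_att = 1·(g−p) = 1·(-12,-5) = (-12.0000,-5.0000)
o1: d²=5 ≤ ρ²=59; F_rep = 13·(-1,-2)/5² = (-0.5200,-1.0400)
o2: d²=45 ≤ ρ²=59; F_rep = 13·(-3,-6)/45² = (-0.0193,-0.0385)
o3: d²=226 > ρ²=59 → inactive
F = F_att + ΣF_rep = (-12.5393,-6.0785)
p' = p + 1/5·F = (6.4921,-3.2157)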